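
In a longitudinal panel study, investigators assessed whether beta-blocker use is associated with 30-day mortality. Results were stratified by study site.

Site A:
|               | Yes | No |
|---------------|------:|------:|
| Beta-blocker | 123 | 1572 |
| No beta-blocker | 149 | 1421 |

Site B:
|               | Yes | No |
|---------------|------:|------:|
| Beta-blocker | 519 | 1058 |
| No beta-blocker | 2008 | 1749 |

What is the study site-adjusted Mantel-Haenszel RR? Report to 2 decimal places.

0.63

RR_MH = Σ(aᵢ·n₀ᵢ/nᵢ) / Σ(cᵢ·n₁ᵢ/nᵢ), with n₁ᵢ = aᵢ+bᵢ (exposed), n₀ᵢ = cᵢ+dᵢ (unexposed), nᵢ = n₁ᵢ+n₀ᵢ.
Stratum 1 (Site A): n₁ = 1695, n₀ = 1570, n = 3265; a·n₀/n = 123·1570/3265 = 59.1455; c·n₁/n = 149·1695/3265 = 77.3522
Stratum 2 (Site B): n₁ = 1577, n₀ = 3757, n = 5334; a·n₀/n = 519·3757/5334 = 365.5574; c·n₁/n = 2008·1577/5334 = 593.6663
RR_MH = (59.1455 + 365.5574) / (77.3522 + 593.6663) = 424.7029 / 671.0185 = 0.63292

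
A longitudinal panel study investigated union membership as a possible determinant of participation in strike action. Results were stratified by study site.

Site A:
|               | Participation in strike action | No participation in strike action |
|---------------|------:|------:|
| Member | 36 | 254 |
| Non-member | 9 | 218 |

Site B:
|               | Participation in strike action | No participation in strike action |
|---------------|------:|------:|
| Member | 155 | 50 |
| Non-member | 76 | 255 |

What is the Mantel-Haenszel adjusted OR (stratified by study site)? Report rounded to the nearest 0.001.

7.725

OR_MH = Σ(aᵢdᵢ/nᵢ) / Σ(bᵢcᵢ/nᵢ), where nᵢ is the stratum total.
Stratum 1 (Site A): n = 517; a·d/n = 36·218/517 = 15.1799; b·c/n = 254·9/517 = 4.4217
Stratum 2 (Site B): n = 536; a·d/n = 155·255/536 = 73.7407; b·c/n = 50·76/536 = 7.0896
OR_MH = (15.1799 + 73.7407) / (4.4217 + 7.0896) = 88.9206 / 11.5112 = 7.72469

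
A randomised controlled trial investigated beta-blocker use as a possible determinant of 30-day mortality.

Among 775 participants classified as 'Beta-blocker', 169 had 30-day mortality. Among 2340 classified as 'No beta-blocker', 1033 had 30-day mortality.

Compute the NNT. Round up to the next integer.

5

Risk in treated group = 169/775 = 0.21806; risk in control = 1033/2340 = 0.44145.
Absolute risk reduction = 0.44145 − 0.21806 = 0.22339
NNT = 1 / ARR = 1 / 0.22339 = 4.477 → round up → 5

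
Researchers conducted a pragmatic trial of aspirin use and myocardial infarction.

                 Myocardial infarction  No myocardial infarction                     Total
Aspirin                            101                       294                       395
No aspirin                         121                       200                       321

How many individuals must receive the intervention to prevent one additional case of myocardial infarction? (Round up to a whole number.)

9

Risk in treated group = 101/395 = 0.25570; risk in control = 121/321 = 0.37695.
Absolute risk reduction = 0.37695 − 0.25570 = 0.12125
NNT = 1 / ARR = 1 / 0.12125 = 8.247 → round up → 9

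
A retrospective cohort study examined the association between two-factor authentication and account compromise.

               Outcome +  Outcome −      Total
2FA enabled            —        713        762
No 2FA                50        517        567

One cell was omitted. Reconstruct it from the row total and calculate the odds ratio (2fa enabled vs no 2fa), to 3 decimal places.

0.711

The missing cell is in the exposed row: 762 − 713 = 49.
So a = 49, b = 713, c = 50, d = 517.
OR = (a·d)/(b·c) = (49 × 517) / (713 × 50) = 25333 / 35650 = 0.71060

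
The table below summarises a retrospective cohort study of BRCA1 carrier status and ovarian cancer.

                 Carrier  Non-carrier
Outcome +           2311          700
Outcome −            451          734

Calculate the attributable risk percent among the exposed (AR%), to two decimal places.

Reading the table with exposure as columns: a = 2311 (Carrier, case), b = 451 (Carrier, non-case), c = 700 (Non-carrier, case), d = 734.
Risk in exposed = 2311/2762 = 0.83671; risk in unexposed = 700/1434 = 0.48815.
RR = 0.83671/0.48815 = 1.71407
AR% = (RR − 1)/RR × 100 = (1.71407 − 1)/1.71407 × 100 = 41.6592%

41.66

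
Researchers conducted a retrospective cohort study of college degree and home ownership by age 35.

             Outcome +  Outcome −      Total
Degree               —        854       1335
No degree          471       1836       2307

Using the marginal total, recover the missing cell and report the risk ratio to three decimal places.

The missing cell is in the exposed row: 1335 − 854 = 481.
So a = 481, b = 854, c = 471, d = 1836.
RR = [a/(a+b)] / [c/(c+d)] = (481/1335) / (471/2307) = 0.36030/0.20416 = 1.76478

1.765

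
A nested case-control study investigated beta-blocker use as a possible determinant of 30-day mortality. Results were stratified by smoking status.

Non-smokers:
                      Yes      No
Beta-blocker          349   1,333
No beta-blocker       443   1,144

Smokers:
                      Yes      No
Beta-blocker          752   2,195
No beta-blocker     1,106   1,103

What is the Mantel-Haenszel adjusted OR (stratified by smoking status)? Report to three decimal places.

OR_MH = Σ(aᵢdᵢ/nᵢ) / Σ(bᵢcᵢ/nᵢ), where nᵢ is the stratum total.
Stratum 1 (Non-smokers): n = 3269; a·d/n = 349·1144/3269 = 122.1340; b·c/n = 1333·443/3269 = 180.6421
Stratum 2 (Smokers): n = 5156; a·d/n = 752·1103/5156 = 160.8720; b·c/n = 2195·1106/5156 = 470.8437
OR_MH = (122.1340 + 160.8720) / (180.6421 + 470.8437) = 283.0060 / 651.4858 = 0.43440

0.434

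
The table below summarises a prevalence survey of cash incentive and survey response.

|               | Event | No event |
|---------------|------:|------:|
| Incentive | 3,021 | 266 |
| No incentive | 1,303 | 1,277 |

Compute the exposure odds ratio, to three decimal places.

Cells: a = 3021, b = 266, c = 1303, d = 1277.
OR = (a·d)/(b·c) = (3021 × 1277) / (266 × 1303) = 3857817 / 346598 = 11.13052
The odds of survey response are about 11.13 times as high in the incentive group.

11.131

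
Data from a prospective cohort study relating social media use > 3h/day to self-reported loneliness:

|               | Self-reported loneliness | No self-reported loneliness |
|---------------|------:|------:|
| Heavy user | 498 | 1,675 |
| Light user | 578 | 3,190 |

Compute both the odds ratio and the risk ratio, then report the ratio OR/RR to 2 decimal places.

Cells: a = 498, b = 1675, c = 578, d = 3190.
OR = (498·3190)/(1675·578) = 1588620/968150 = 1.64088
Risk in exposed = 498/2173 = 0.22918; risk in unexposed = 578/3768 = 0.15340; RR = 1.49401
OR/RR = 1.64088 / 1.49401 = 1.09831
The outcome is not rare, so the OR lies further from 1 than the RR.

1.10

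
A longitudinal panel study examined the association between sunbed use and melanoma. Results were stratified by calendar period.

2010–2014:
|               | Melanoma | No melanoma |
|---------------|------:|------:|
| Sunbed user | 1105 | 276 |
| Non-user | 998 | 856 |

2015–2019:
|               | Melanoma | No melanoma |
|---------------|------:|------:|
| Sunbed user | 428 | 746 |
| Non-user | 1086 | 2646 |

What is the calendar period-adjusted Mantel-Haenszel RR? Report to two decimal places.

1.40

RR_MH = Σ(aᵢ·n₀ᵢ/nᵢ) / Σ(cᵢ·n₁ᵢ/nᵢ), with n₁ᵢ = aᵢ+bᵢ (exposed), n₀ᵢ = cᵢ+dᵢ (unexposed), nᵢ = n₁ᵢ+n₀ᵢ.
Stratum 1 (2010–2014): n₁ = 1381, n₀ = 1854, n = 3235; a·n₀/n = 1105·1854/3235 = 633.2828; c·n₁/n = 998·1381/3235 = 426.0396
Stratum 2 (2015–2019): n₁ = 1174, n₀ = 3732, n = 4906; a·n₀/n = 428·3732/4906 = 325.5801; c·n₁/n = 1086·1174/4906 = 259.8785
RR_MH = (633.2828 + 325.5801) / (426.0396 + 259.8785) = 958.8629 / 685.9181 = 1.39793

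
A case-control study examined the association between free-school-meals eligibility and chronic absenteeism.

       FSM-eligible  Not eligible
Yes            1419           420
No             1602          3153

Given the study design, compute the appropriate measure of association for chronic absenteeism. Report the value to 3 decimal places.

6.650

Reading the table with exposure as columns: a = 1419 (FSM-eligible, case), b = 1602 (FSM-eligible, non-case), c = 420 (Not eligible, case), d = 3153.
This is a case-control study: participants were sampled on outcome status, so risks in the source population cannot be estimated directly — relative risk is not valid here. The odds ratio is the appropriate measure.
OR = (a·d)/(b·c) = (1419 × 3153) / (1602 × 420) = 4474107 / 672840 = 6.64959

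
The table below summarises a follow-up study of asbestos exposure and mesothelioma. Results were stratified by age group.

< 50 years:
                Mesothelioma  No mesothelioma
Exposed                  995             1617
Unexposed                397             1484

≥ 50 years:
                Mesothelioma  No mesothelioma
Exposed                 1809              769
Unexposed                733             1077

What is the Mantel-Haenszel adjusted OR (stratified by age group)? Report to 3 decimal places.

2.848

OR_MH = Σ(aᵢdᵢ/nᵢ) / Σ(bᵢcᵢ/nᵢ), where nᵢ is the stratum total.
Stratum 1 (< 50 years): n = 4493; a·d/n = 995·1484/4493 = 328.6401; b·c/n = 1617·397/4493 = 142.8776
Stratum 2 (≥ 50 years): n = 4388; a·d/n = 1809·1077/4388 = 444.0048; b·c/n = 769·733/4388 = 128.4588
OR_MH = (328.6401 + 444.0048) / (142.8776 + 128.4588) = 772.6449 / 271.3363 = 2.84755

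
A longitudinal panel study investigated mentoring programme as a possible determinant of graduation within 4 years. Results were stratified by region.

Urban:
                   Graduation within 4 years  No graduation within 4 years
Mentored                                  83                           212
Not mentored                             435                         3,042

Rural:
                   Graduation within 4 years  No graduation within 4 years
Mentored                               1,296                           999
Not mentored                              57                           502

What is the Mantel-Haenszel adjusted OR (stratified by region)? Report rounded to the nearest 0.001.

6.642

OR_MH = Σ(aᵢdᵢ/nᵢ) / Σ(bᵢcᵢ/nᵢ), where nᵢ is the stratum total.
Stratum 1 (Urban): n = 3772; a·d/n = 83·3042/3772 = 66.9369; b·c/n = 212·435/3772 = 24.4486
Stratum 2 (Rural): n = 2854; a·d/n = 1296·502/2854 = 227.9580; b·c/n = 999·57/2854 = 19.9520
OR_MH = (66.9369 + 227.9580) / (24.4486 + 19.9520) = 294.8949 / 44.4006 = 6.64169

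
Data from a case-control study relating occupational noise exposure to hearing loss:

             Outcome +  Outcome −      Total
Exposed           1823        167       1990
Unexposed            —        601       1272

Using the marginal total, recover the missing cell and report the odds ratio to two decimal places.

The missing cell is in the unexposed row: 1272 − 601 = 671.
So a = 1823, b = 167, c = 671, d = 601.
OR = (a·d)/(b·c) = (1823 × 601) / (167 × 671) = 1095623 / 112057 = 9.77737

9.78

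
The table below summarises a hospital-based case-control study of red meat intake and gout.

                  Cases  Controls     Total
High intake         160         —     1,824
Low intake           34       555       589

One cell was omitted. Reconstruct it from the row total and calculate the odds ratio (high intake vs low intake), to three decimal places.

1.570

The missing cell is in the exposed row: 1824 − 160 = 1664.
So a = 160, b = 1664, c = 34, d = 555.
OR = (a·d)/(b·c) = (160 × 555) / (1664 × 34) = 88800 / 56576 = 1.56957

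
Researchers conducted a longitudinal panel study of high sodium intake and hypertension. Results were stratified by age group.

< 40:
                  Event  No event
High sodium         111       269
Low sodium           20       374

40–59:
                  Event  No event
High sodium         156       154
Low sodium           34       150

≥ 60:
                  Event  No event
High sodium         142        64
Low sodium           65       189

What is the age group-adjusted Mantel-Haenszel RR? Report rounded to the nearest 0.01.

RR_MH = Σ(aᵢ·n₀ᵢ/nᵢ) / Σ(cᵢ·n₁ᵢ/nᵢ), with n₁ᵢ = aᵢ+bᵢ (exposed), n₀ᵢ = cᵢ+dᵢ (unexposed), nᵢ = n₁ᵢ+n₀ᵢ.
Stratum 1 (< 40): n₁ = 380, n₀ = 394, n = 774; a·n₀/n = 111·394/774 = 56.5039; c·n₁/n = 20·380/774 = 9.8191
Stratum 2 (40–59): n₁ = 310, n₀ = 184, n = 494; a·n₀/n = 156·184/494 = 58.1053; c·n₁/n = 34·310/494 = 21.3360
Stratum 3 (≥ 60): n₁ = 206, n₀ = 254, n = 460; a·n₀/n = 142·254/460 = 78.4087; c·n₁/n = 65·206/460 = 29.1087
RR_MH = (56.5039 + 58.1053 + 78.4087) / (9.8191 + 21.3360 + 29.1087) = 193.0178 / 60.2638 = 3.20288

3.20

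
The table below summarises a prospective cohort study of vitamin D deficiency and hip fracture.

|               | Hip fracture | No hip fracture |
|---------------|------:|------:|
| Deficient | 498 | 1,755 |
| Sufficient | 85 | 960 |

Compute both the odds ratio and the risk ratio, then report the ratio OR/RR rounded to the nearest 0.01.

1.18

Cells: a = 498, b = 1755, c = 85, d = 960.
OR = (498·960)/(1755·85) = 478080/149175 = 3.20483
Risk in exposed = 498/2253 = 0.22104; risk in unexposed = 85/1045 = 0.08134; RR = 2.71747
OR/RR = 3.20483 / 2.71747 = 1.17934
The outcome is not rare, so the OR lies further from 1 than the RR.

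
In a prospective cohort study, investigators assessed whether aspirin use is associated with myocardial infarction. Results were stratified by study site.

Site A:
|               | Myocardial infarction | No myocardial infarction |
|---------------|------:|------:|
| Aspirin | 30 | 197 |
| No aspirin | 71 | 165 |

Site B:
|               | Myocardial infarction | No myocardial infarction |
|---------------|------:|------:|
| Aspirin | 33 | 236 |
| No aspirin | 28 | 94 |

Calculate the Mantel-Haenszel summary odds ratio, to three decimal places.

0.395

OR_MH = Σ(aᵢdᵢ/nᵢ) / Σ(bᵢcᵢ/nᵢ), where nᵢ is the stratum total.
Stratum 1 (Site A): n = 463; a·d/n = 30·165/463 = 10.6911; b·c/n = 197·71/463 = 30.2095
Stratum 2 (Site B): n = 391; a·d/n = 33·94/391 = 7.9335; b·c/n = 236·28/391 = 16.9003
OR_MH = (10.6911 + 7.9335) / (30.2095 + 16.9003) = 18.6246 / 47.1098 = 0.39535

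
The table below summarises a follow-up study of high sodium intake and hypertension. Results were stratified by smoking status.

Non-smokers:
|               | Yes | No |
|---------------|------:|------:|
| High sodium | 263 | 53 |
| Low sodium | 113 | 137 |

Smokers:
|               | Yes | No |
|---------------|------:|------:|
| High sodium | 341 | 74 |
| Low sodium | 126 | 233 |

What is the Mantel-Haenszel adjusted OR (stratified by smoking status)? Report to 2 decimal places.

OR_MH = Σ(aᵢdᵢ/nᵢ) / Σ(bᵢcᵢ/nᵢ), where nᵢ is the stratum total.
Stratum 1 (Non-smokers): n = 566; a·d/n = 263·137/566 = 63.6590; b·c/n = 53·113/566 = 10.5813
Stratum 2 (Smokers): n = 774; a·d/n = 341·233/774 = 102.6525; b·c/n = 74·126/774 = 12.0465
OR_MH = (63.6590 + 102.6525) / (10.5813 + 12.0465) = 166.3115 / 22.6278 = 7.34988

7.35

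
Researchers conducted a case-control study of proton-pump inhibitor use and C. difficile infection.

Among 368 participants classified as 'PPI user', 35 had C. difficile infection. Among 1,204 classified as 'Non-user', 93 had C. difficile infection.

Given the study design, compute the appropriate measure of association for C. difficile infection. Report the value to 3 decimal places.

1.256

From the description: a = 35, b = 333, c = 93, d = 1111.
This is a case-control study: participants were sampled on outcome status, so risks in the source population cannot be estimated directly — relative risk is not valid here. The odds ratio is the appropriate measure.
OR = (a·d)/(b·c) = (35 × 1111) / (333 × 93) = 38885 / 30969 = 1.25561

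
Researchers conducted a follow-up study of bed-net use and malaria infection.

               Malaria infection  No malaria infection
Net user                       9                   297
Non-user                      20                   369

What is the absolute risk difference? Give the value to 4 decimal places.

-0.0220

Cells: a = 9, b = 297, c = 20, d = 369.
Risk in exposed = 9/306 = 0.029412; risk in unexposed = 20/389 = 0.051414.
Risk difference = 0.029412 − 0.051414 = -0.022002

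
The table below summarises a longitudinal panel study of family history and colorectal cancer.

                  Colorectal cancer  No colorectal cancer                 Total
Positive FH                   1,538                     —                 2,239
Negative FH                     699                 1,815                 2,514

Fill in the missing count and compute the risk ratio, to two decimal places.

The missing cell is in the exposed row: 2239 − 1538 = 701.
So a = 1538, b = 701, c = 699, d = 1815.
RR = [a/(a+b)] / [c/(c+d)] = (1538/2239) / (699/2514) = 0.68691/0.27804 = 2.47053

2.47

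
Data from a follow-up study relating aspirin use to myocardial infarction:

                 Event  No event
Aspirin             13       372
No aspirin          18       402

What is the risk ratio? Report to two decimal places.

0.79

Cells: a = 13, b = 372, c = 18, d = 402.
Risk in exposed = 13/385 = 0.03377; risk in unexposed = 18/420 = 0.04286.
RR = 0.03377 / 0.04286 = 0.78788
The risk is 21% lower among the exposed than among the unexposed.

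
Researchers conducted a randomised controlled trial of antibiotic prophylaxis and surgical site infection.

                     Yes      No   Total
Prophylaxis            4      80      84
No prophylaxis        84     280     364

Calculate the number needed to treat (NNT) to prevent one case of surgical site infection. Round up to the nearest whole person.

6

Risk in treated group = 4/84 = 0.04762; risk in control = 84/364 = 0.23077.
Absolute risk reduction = 0.23077 − 0.04762 = 0.18315
NNT = 1 / ARR = 1 / 0.18315 = 5.460 → round up → 6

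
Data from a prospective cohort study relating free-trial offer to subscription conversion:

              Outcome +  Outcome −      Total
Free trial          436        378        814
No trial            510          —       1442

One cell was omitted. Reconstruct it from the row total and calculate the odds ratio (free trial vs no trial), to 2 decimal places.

The missing cell is in the unexposed row: 1442 − 510 = 932.
So a = 436, b = 378, c = 510, d = 932.
OR = (a·d)/(b·c) = (436 × 932) / (378 × 510) = 406352 / 192780 = 2.10785

2.11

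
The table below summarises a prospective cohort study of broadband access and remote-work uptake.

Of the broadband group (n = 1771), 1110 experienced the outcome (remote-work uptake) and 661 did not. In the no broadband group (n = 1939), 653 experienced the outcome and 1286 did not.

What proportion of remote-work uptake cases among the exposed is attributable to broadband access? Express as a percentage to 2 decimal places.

From the description: a = 1110, b = 661, c = 653, d = 1286.
Risk in exposed = 1110/1771 = 0.62676; risk in unexposed = 653/1939 = 0.33677.
RR = 0.62676/0.33677 = 1.86110
AR% = (RR − 1)/RR × 100 = (1.86110 − 1)/1.86110 × 100 = 46.2683%

46.27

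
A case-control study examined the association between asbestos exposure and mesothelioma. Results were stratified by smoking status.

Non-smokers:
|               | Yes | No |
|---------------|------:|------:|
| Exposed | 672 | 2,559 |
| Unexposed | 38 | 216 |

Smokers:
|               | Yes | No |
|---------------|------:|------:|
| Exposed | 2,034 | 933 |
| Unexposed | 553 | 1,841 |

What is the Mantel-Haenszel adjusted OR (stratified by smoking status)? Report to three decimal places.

OR_MH = Σ(aᵢdᵢ/nᵢ) / Σ(bᵢcᵢ/nᵢ), where nᵢ is the stratum total.
Stratum 1 (Non-smokers): n = 3485; a·d/n = 672·216/3485 = 41.6505; b·c/n = 2559·38/3485 = 27.9030
Stratum 2 (Smokers): n = 5361; a·d/n = 2034·1841/5361 = 698.4880; b·c/n = 933·553/5361 = 96.2412
OR_MH = (41.6505 + 698.4880) / (27.9030 + 96.2412) = 740.1385 / 124.1442 = 5.96193

5.962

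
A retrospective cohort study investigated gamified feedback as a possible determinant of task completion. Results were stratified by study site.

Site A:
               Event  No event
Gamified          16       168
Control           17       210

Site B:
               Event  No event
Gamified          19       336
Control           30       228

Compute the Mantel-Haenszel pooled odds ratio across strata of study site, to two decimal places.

0.65

OR_MH = Σ(aᵢdᵢ/nᵢ) / Σ(bᵢcᵢ/nᵢ), where nᵢ is the stratum total.
Stratum 1 (Site A): n = 411; a·d/n = 16·210/411 = 8.1752; b·c/n = 168·17/411 = 6.9489
Stratum 2 (Site B): n = 613; a·d/n = 19·228/613 = 7.0669; b·c/n = 336·30/613 = 16.4437
OR_MH = (8.1752 + 7.0669) / (6.9489 + 16.4437) = 15.2421 / 23.3926 = 0.65158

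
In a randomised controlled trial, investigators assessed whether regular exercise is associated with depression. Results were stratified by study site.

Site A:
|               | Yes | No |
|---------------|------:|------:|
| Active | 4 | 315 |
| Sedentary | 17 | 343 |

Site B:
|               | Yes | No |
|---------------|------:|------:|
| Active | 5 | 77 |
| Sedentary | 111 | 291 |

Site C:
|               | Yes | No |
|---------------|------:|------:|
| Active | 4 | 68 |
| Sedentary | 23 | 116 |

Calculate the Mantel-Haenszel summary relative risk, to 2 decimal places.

0.26

RR_MH = Σ(aᵢ·n₀ᵢ/nᵢ) / Σ(cᵢ·n₁ᵢ/nᵢ), with n₁ᵢ = aᵢ+bᵢ (exposed), n₀ᵢ = cᵢ+dᵢ (unexposed), nᵢ = n₁ᵢ+n₀ᵢ.
Stratum 1 (Site A): n₁ = 319, n₀ = 360, n = 679; a·n₀/n = 4·360/679 = 2.1208; c·n₁/n = 17·319/679 = 7.9867
Stratum 2 (Site B): n₁ = 82, n₀ = 402, n = 484; a·n₀/n = 5·402/484 = 4.1529; c·n₁/n = 111·82/484 = 18.8058
Stratum 3 (Site C): n₁ = 72, n₀ = 139, n = 211; a·n₀/n = 4·139/211 = 2.6351; c·n₁/n = 23·72/211 = 7.8483
RR_MH = (2.1208 + 4.1529 + 2.6351) / (7.9867 + 18.8058 + 7.8483) = 8.9087 / 34.6409 = 0.25717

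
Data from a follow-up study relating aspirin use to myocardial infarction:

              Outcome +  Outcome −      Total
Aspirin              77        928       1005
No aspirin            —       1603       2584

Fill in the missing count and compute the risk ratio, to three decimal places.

0.202

The missing cell is in the unexposed row: 2584 − 1603 = 981.
So a = 77, b = 928, c = 981, d = 1603.
RR = [a/(a+b)] / [c/(c+d)] = (77/1005) / (981/2584) = 0.07662/0.37964 = 0.20181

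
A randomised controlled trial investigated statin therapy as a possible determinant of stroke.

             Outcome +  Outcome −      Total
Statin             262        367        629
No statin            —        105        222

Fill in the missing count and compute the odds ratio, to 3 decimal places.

0.641

The missing cell is in the unexposed row: 222 − 105 = 117.
So a = 262, b = 367, c = 117, d = 105.
OR = (a·d)/(b·c) = (262 × 105) / (367 × 117) = 27510 / 42939 = 0.64068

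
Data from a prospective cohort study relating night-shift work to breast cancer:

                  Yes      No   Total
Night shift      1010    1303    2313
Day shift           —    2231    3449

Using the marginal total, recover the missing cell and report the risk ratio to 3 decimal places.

The missing cell is in the unexposed row: 3449 − 2231 = 1218.
So a = 1010, b = 1303, c = 1218, d = 2231.
RR = [a/(a+b)] / [c/(c+d)] = (1010/2313) / (1218/3449) = 0.43666/0.35315 = 1.23649

1.236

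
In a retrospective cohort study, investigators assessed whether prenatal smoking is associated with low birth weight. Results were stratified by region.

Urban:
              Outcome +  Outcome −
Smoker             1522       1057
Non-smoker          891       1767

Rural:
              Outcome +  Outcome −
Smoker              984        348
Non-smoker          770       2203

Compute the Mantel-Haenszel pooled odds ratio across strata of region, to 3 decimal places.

4.201

OR_MH = Σ(aᵢdᵢ/nᵢ) / Σ(bᵢcᵢ/nᵢ), where nᵢ is the stratum total.
Stratum 1 (Urban): n = 5237; a·d/n = 1522·1767/5237 = 513.5333; b·c/n = 1057·891/5237 = 179.8333
Stratum 2 (Rural): n = 4305; a·d/n = 984·2203/4305 = 503.5429; b·c/n = 348·770/4305 = 62.2439
OR_MH = (513.5333 + 503.5429) / (179.8333 + 62.2439) = 1017.0762 / 242.0772 = 4.20145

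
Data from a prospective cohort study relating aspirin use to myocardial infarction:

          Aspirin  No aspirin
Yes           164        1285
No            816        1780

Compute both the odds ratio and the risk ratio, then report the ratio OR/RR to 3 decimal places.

0.697

Reading the table with exposure as columns: a = 164 (Aspirin, case), b = 816 (Aspirin, non-case), c = 1285 (No aspirin, case), d = 1780.
OR = (164·1780)/(816·1285) = 291920/1048560 = 0.27840
Risk in exposed = 164/980 = 0.16735; risk in unexposed = 1285/3065 = 0.41925; RR = 0.39916
OR/RR = 0.27840 / 0.39916 = 0.69747
The outcome is not rare, so the OR lies further from 1 than the RR.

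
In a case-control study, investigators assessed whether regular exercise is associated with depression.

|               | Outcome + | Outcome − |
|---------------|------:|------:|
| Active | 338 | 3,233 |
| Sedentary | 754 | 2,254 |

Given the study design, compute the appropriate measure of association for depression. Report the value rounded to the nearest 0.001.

0.313

Cells: a = 338, b = 3233, c = 754, d = 2254.
This is a case-control study: participants were sampled on outcome status, so risks in the source population cannot be estimated directly — relative risk is not valid here. The odds ratio is the appropriate measure.
OR = (a·d)/(b·c) = (338 × 2254) / (3233 × 754) = 761852 / 2437682 = 0.31253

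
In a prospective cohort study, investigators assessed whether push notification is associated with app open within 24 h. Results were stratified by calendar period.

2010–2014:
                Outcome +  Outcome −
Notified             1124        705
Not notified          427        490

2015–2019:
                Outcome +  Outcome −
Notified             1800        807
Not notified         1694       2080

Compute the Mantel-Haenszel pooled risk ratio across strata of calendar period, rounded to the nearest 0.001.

RR_MH = Σ(aᵢ·n₀ᵢ/nᵢ) / Σ(cᵢ·n₁ᵢ/nᵢ), with n₁ᵢ = aᵢ+bᵢ (exposed), n₀ᵢ = cᵢ+dᵢ (unexposed), nᵢ = n₁ᵢ+n₀ᵢ.
Stratum 1 (2010–2014): n₁ = 1829, n₀ = 917, n = 2746; a·n₀/n = 1124·917/2746 = 375.3489; c·n₁/n = 427·1829/2746 = 284.4075
Stratum 2 (2015–2019): n₁ = 2607, n₀ = 3774, n = 6381; a·n₀/n = 1800·3774/6381 = 1064.5980; c·n₁/n = 1694·2607/6381 = 692.0950
RR_MH = (375.3489 + 1064.5980) / (284.4075 + 692.0950) = 1439.9469 / 976.5025 = 1.47460

1.475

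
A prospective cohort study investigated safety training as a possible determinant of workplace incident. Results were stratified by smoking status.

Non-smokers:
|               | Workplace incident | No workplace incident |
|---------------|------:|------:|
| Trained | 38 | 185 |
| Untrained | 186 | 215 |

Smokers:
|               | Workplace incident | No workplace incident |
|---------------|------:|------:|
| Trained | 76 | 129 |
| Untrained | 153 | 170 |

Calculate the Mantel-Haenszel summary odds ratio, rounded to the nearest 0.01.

OR_MH = Σ(aᵢdᵢ/nᵢ) / Σ(bᵢcᵢ/nᵢ), where nᵢ is the stratum total.
Stratum 1 (Non-smokers): n = 624; a·d/n = 38·215/624 = 13.0929; b·c/n = 185·186/624 = 55.1442
Stratum 2 (Smokers): n = 528; a·d/n = 76·170/528 = 24.4697; b·c/n = 129·153/528 = 37.3807
OR_MH = (13.0929 + 24.4697) / (55.1442 + 37.3807) = 37.5626 / 92.5249 = 0.40597

0.41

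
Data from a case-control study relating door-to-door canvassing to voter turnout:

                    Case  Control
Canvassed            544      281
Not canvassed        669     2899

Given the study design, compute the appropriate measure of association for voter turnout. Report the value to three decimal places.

Cells: a = 544, b = 281, c = 669, d = 2899.
This is a case-control study: participants were sampled on outcome status, so risks in the source population cannot be estimated directly — relative risk is not valid here. The odds ratio is the appropriate measure.
OR = (a·d)/(b·c) = (544 × 2899) / (281 × 669) = 1577056 / 187989 = 8.38909

8.389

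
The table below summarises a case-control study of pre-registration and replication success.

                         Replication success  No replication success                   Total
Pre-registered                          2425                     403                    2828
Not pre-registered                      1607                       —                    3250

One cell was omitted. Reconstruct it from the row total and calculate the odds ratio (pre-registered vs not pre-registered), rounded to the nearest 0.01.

6.15

The missing cell is in the unexposed row: 3250 − 1607 = 1643.
So a = 2425, b = 403, c = 1607, d = 1643.
OR = (a·d)/(b·c) = (2425 × 1643) / (403 × 1607) = 3984275 / 647621 = 6.15217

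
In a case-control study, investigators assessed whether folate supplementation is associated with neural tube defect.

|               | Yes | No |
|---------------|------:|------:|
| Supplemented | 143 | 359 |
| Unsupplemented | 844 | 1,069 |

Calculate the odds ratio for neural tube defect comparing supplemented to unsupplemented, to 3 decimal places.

Cells: a = 143, b = 359, c = 844, d = 1069.
OR = (a·d)/(b·c) = (143 × 1069) / (359 × 844) = 152867 / 302996 = 0.50452
Exposure is associated with lower odds of neural tube defect (OR = 0.50 < 1).

0.505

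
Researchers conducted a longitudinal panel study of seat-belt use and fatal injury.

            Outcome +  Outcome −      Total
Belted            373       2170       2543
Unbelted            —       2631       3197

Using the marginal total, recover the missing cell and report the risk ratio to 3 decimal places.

The missing cell is in the unexposed row: 3197 − 2631 = 566.
So a = 373, b = 2170, c = 566, d = 2631.
RR = [a/(a+b)] / [c/(c+d)] = (373/2543) / (566/3197) = 0.14668/0.17704 = 0.82849

0.828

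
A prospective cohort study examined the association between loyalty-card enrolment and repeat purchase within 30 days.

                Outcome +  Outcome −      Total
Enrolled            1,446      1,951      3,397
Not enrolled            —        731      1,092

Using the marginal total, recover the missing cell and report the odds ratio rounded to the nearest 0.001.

1.501

The missing cell is in the unexposed row: 1092 − 731 = 361.
So a = 1446, b = 1951, c = 361, d = 731.
OR = (a·d)/(b·c) = (1446 × 731) / (1951 × 361) = 1057026 / 704311 = 1.50079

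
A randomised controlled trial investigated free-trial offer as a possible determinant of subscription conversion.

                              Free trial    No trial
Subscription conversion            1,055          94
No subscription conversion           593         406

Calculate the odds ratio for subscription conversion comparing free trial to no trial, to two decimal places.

Reading the table with exposure as columns: a = 1055 (Free trial, case), b = 593 (Free trial, non-case), c = 94 (No trial, case), d = 406.
OR = (a·d)/(b·c) = (1055 × 406) / (593 × 94) = 428330 / 55742 = 7.68415
The odds of subscription conversion are about 7.68 times as high in the free trial group.

7.68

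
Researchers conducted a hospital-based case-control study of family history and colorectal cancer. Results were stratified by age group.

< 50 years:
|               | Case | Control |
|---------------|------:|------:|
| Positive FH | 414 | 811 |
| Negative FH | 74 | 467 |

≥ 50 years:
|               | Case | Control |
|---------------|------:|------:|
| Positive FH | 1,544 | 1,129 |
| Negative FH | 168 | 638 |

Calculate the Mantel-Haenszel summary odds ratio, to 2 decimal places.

OR_MH = Σ(aᵢdᵢ/nᵢ) / Σ(bᵢcᵢ/nᵢ), where nᵢ is the stratum total.
Stratum 1 (< 50 years): n = 1766; a·d/n = 414·467/1766 = 109.4779; b·c/n = 811·74/1766 = 33.9830
Stratum 2 (≥ 50 years): n = 3479; a·d/n = 1544·638/3479 = 283.1480; b·c/n = 1129·168/3479 = 54.5191
OR_MH = (109.4779 + 283.1480) / (33.9830 + 54.5191) = 392.6259 / 88.5021 = 4.43634

4.44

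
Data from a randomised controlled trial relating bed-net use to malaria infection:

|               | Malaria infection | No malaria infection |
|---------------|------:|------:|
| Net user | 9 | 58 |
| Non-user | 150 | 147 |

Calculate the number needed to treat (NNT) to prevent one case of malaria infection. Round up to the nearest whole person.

3

Risk in treated group = 9/67 = 0.13433; risk in control = 150/297 = 0.50505.
Absolute risk reduction = 0.50505 − 0.13433 = 0.37072
NNT = 1 / ARR = 1 / 0.37072 = 2.697 → round up → 3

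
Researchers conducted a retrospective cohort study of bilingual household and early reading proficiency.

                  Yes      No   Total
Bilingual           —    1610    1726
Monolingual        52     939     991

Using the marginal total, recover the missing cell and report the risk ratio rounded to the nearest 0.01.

The missing cell is in the exposed row: 1726 − 1610 = 116.
So a = 116, b = 1610, c = 52, d = 939.
RR = [a/(a+b)] / [c/(c+d)] = (116/1726) / (52/991) = 0.06721/0.05247 = 1.28082

1.28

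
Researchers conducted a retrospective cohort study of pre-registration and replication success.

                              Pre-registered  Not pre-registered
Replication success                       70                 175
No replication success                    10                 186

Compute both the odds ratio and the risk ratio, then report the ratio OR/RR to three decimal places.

Reading the table with exposure as columns: a = 70 (Pre-registered, case), b = 10 (Pre-registered, non-case), c = 175 (Not pre-registered, case), d = 186.
OR = (70·186)/(10·175) = 13020/1750 = 7.44000
Risk in exposed = 70/80 = 0.87500; risk in unexposed = 175/361 = 0.48476; RR = 1.80500
OR/RR = 7.44000 / 1.80500 = 4.12188
The outcome is not rare, so the OR lies further from 1 than the RR.

4.122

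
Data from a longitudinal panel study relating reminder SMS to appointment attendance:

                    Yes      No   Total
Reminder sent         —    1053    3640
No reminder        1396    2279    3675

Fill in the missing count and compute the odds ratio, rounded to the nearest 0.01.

The missing cell is in the exposed row: 3640 − 1053 = 2587.
So a = 2587, b = 1053, c = 1396, d = 2279.
OR = (a·d)/(b·c) = (2587 × 2279) / (1053 × 1396) = 5895773 / 1469988 = 4.01076

4.01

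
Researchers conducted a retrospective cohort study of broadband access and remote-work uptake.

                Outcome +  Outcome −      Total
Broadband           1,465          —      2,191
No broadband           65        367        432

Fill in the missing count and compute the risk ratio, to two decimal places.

The missing cell is in the exposed row: 2191 − 1465 = 726.
So a = 1465, b = 726, c = 65, d = 367.
RR = [a/(a+b)] / [c/(c+d)] = (1465/2191) / (65/432) = 0.66864/0.15046 = 4.44391

4.44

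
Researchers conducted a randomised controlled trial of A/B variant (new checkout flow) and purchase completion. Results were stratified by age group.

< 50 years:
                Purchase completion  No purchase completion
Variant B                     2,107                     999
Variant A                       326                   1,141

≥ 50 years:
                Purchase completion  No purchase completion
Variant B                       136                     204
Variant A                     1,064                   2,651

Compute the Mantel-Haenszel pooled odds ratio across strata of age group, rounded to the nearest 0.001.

OR_MH = Σ(aᵢdᵢ/nᵢ) / Σ(bᵢcᵢ/nᵢ), where nᵢ is the stratum total.
Stratum 1 (< 50 years): n = 4573; a·d/n = 2107·1141/4573 = 525.7133; b·c/n = 999·326/4573 = 71.2167
Stratum 2 (≥ 50 years): n = 4055; a·d/n = 136·2651/4055 = 88.9115; b·c/n = 204·1064/4055 = 53.5280
OR_MH = (525.7133 + 88.9115) / (71.2167 + 53.5280) = 614.6248 / 124.7447 = 4.92706

4.927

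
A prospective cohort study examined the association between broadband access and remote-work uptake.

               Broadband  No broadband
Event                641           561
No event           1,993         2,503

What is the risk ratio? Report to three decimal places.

1.329

Reading the table with exposure as columns: a = 641 (Broadband, case), b = 1993 (Broadband, non-case), c = 561 (No broadband, case), d = 2503.
Risk in exposed = 641/2634 = 0.24336; risk in unexposed = 561/3064 = 0.18309.
RR = 0.24336 / 0.18309 = 1.32913
The risk among the exposed is 1.33 times that among the unexposed.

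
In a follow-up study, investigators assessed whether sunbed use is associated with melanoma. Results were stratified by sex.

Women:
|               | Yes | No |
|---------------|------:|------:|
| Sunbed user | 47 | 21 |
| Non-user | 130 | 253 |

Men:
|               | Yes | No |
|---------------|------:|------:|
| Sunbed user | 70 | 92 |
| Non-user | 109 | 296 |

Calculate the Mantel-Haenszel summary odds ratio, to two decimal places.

2.65

OR_MH = Σ(aᵢdᵢ/nᵢ) / Σ(bᵢcᵢ/nᵢ), where nᵢ is the stratum total.
Stratum 1 (Women): n = 451; a·d/n = 47·253/451 = 26.3659; b·c/n = 21·130/451 = 6.0532
Stratum 2 (Men): n = 567; a·d/n = 70·296/567 = 36.5432; b·c/n = 92·109/567 = 17.6861
OR_MH = (26.3659 + 36.5432) / (6.0532 + 17.6861) = 62.9091 / 23.7393 = 2.65000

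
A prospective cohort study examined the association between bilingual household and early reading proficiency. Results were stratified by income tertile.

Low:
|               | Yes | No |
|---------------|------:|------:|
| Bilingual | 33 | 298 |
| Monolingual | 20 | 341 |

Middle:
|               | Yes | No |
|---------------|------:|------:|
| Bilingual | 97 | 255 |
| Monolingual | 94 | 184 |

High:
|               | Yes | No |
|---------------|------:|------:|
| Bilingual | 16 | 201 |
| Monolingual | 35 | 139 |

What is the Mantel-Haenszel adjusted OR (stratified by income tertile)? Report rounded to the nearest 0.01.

OR_MH = Σ(aᵢdᵢ/nᵢ) / Σ(bᵢcᵢ/nᵢ), where nᵢ is the stratum total.
Stratum 1 (Low): n = 692; a·d/n = 33·341/692 = 16.2616; b·c/n = 298·20/692 = 8.6127
Stratum 2 (Middle): n = 630; a·d/n = 97·184/630 = 28.3302; b·c/n = 255·94/630 = 38.0476
Stratum 3 (High): n = 391; a·d/n = 16·139/391 = 5.6880; b·c/n = 201·35/391 = 17.9923
OR_MH = (16.2616 + 28.3302 + 5.6880) / (8.6127 + 38.0476 + 17.9923) = 50.2797 / 64.6527 = 0.77769

0.78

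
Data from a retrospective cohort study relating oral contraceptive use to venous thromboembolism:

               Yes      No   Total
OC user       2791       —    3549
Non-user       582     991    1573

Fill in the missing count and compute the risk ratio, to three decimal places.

2.125

The missing cell is in the exposed row: 3549 − 2791 = 758.
So a = 2791, b = 758, c = 582, d = 991.
RR = [a/(a+b)] / [c/(c+d)] = (2791/3549) / (582/1573) = 0.78642/0.36999 = 2.12549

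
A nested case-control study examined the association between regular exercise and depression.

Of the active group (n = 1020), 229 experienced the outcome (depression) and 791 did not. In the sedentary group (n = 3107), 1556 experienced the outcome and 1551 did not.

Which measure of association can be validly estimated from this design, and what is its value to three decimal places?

From the description: a = 229, b = 791, c = 1556, d = 1551.
This is a nested case-control study: participants were sampled on outcome status, so risks in the source population cannot be estimated directly — relative risk is not valid here. The odds ratio is the appropriate measure.
OR = (a·d)/(b·c) = (229 × 1551) / (791 × 1556) = 355179 / 1230796 = 0.28858

0.289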